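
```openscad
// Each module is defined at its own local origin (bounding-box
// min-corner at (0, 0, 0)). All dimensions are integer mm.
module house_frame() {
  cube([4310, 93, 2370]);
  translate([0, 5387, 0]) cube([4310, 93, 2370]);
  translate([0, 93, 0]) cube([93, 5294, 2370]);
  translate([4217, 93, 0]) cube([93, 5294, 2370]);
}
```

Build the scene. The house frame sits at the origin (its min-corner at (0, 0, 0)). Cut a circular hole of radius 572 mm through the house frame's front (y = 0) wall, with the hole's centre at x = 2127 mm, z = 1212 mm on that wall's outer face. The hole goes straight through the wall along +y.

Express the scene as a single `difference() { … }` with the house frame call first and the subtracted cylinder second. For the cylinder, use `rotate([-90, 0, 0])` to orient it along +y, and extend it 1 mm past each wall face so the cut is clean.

difference() {
  house_frame();
  translate([2127, -1, 1212]) rotate([-90, 0, 0]) cylinder(h = 95, r = 572);
}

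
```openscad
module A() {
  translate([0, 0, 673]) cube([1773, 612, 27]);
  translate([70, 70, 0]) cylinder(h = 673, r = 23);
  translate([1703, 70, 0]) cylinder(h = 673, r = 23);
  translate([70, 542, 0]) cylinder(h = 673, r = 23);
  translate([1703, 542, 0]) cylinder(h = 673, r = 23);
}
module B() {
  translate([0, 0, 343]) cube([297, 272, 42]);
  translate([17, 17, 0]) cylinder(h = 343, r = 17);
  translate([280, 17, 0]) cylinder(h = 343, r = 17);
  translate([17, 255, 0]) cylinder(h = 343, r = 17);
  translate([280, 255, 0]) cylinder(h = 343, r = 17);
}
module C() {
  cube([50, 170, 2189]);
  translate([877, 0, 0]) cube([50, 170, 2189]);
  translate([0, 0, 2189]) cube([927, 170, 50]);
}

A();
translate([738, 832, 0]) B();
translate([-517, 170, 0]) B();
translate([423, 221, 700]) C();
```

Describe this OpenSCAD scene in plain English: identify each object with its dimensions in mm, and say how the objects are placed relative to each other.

A is a table: top 1773 mm (x) × 612 mm (y), 27 mm thick, upper face at z = 700 mm, on four round legs of 46 mm diameter, each leg's bounding box inset 47 mm from the nearest pair of top edges, running from z = 0 to the bottom of the top.

B is a four-legged stool. The seat is a 297×272×42 mm slab whose top surface is at z = 385 mm; four round legs, each 34 mm in diameter, run from the floor (z = 0) to the underside of the seat, each leg's axis is inset half a diameter from the nearest pair of seat edges (so the leg's bounding box is flush with the corner).

C is a rectangular door frame: two vertical jambs of 50×170 mm section, 2189 mm tall, with a clear opening 827 mm wide between their inner faces. A header 50 mm tall and 170 mm deep lies on top of the jambs and spans the full outside width.

Two stools sit around the table at the +y, −x sides. The door frame is on top of the table, centred.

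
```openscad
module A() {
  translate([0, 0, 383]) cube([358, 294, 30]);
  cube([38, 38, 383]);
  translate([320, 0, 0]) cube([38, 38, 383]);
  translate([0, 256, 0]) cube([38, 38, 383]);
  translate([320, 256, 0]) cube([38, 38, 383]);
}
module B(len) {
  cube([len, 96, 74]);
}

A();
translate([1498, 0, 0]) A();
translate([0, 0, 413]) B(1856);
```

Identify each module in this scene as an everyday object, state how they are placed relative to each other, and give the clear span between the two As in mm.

A is a stool. B is a beam. A beam spans the tops of two stools. The clear span between the two stools is 1140 mm.

Second stool starts at x = 1498; first ends at x = 358; clear span = 1498 − 358 = 1140 mm.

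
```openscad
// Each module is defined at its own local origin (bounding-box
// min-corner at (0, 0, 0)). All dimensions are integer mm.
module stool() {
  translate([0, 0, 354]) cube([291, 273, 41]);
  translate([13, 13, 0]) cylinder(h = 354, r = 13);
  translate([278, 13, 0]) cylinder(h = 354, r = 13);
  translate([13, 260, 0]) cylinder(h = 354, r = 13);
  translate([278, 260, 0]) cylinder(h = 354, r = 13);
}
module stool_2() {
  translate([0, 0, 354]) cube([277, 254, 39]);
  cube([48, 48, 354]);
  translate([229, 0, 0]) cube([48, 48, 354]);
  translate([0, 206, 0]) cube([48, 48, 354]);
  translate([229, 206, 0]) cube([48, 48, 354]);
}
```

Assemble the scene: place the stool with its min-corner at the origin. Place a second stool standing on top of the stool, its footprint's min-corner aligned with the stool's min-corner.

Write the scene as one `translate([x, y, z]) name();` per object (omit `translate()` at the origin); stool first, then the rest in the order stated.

stool();
translate([0, 0, 395]) stool_2();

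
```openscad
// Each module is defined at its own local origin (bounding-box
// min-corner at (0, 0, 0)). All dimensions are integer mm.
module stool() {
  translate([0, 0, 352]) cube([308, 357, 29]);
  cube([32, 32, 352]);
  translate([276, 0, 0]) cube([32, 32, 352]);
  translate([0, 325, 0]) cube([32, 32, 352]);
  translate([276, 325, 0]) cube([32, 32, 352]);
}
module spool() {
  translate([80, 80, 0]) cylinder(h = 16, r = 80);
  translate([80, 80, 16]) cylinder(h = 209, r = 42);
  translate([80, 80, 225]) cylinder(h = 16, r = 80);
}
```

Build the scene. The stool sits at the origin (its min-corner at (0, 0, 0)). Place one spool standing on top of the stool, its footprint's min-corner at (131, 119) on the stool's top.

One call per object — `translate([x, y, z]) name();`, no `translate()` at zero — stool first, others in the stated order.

stool();
translate([131, 119, 381]) spool();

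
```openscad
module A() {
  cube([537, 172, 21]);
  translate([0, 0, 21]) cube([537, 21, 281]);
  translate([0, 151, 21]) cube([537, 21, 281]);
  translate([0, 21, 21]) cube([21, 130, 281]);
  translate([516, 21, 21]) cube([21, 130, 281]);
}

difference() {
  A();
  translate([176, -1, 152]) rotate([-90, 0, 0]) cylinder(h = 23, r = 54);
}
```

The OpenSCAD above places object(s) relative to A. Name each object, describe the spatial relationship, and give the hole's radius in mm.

A is an open box. The open box has a circular hole through its front wall. The hole's radius is 54 mm.

The subtracted cylinder has r = 54 mm.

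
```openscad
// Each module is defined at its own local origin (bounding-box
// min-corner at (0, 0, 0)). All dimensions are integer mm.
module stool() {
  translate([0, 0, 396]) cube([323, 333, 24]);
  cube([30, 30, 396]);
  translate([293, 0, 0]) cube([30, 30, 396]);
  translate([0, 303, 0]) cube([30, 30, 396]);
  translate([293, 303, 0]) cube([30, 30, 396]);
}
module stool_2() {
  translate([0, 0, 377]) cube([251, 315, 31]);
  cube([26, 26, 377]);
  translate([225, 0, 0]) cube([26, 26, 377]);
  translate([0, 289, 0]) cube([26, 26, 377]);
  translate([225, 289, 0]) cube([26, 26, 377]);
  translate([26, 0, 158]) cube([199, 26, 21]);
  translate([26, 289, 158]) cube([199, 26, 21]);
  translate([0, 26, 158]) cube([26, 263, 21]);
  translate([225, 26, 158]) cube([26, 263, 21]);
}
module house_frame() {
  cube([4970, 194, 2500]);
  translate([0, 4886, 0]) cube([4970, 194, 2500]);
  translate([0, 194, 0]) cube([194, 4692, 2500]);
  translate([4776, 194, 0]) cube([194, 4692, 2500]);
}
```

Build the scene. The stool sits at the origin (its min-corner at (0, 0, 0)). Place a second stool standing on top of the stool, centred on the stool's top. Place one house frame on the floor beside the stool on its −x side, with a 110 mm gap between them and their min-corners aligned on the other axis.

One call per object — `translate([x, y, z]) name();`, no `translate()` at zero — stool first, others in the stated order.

stool();
translate([36, 9, 420]) stool_2();
translate([-5080, 0, 0]) house_frame();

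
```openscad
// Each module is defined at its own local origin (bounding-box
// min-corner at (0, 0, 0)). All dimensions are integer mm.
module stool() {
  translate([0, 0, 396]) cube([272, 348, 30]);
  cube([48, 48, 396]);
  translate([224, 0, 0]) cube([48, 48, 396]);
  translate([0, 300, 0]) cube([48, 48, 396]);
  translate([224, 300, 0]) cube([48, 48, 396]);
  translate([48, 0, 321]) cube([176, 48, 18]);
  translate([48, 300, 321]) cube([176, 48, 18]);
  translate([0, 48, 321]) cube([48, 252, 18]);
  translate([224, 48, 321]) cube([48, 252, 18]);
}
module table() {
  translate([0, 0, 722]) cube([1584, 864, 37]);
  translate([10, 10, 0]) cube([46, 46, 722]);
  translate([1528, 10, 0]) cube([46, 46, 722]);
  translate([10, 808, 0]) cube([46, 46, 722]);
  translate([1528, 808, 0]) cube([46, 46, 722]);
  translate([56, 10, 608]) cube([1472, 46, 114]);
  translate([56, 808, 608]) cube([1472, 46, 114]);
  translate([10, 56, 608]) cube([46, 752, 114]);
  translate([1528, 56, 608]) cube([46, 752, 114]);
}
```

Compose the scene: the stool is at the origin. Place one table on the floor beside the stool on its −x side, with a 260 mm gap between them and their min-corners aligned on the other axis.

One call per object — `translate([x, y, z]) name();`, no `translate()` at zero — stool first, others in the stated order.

stool();
translate([-1844, 0, 0]) table();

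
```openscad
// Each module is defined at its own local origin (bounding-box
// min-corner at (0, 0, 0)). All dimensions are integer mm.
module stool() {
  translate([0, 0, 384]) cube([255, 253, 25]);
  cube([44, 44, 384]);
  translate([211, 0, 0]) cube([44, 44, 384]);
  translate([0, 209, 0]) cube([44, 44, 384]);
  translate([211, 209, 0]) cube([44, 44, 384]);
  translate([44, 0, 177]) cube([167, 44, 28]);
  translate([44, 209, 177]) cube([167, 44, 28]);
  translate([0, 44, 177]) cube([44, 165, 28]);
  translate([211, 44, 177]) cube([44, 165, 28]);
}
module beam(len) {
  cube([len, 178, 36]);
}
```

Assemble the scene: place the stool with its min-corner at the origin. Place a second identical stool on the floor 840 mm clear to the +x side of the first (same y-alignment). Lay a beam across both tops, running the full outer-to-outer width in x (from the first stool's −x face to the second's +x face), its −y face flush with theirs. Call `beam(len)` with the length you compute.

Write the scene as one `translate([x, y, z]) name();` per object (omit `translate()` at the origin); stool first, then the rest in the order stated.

stool();
translate([1095, 0, 0]) stool();
translate([0, 0, 409]) beam(1350);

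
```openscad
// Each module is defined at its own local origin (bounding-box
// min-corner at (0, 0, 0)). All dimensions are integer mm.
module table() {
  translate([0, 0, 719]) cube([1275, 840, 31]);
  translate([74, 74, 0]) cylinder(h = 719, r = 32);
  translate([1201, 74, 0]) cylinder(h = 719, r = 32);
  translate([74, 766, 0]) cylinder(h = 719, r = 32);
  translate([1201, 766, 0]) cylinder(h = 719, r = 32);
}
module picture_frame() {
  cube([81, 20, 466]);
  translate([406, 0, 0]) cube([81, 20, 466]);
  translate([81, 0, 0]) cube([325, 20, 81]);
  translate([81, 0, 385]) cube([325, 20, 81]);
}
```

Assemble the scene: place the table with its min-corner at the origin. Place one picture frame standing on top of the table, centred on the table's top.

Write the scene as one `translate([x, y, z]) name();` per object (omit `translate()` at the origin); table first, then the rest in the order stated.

table();
translate([394, 410, 750]) picture_frame();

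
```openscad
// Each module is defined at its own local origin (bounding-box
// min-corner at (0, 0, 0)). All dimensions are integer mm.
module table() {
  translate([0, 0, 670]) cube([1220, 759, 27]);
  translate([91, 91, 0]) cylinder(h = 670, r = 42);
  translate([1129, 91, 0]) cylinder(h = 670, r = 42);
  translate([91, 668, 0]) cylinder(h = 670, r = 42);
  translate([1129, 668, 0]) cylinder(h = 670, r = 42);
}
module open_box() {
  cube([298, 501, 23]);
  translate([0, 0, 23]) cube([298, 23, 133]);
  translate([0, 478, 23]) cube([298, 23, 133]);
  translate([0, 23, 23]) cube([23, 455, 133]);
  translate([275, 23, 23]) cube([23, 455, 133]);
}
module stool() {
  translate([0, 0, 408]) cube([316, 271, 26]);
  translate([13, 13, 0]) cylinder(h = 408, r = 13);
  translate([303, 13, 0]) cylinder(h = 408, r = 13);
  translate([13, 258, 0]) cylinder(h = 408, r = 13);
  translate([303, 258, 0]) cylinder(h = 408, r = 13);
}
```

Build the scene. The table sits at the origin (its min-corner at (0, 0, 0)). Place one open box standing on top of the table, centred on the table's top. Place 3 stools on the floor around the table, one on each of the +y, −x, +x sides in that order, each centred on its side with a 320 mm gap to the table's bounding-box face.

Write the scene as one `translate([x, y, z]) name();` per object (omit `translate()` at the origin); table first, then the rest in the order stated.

table();
translate([461, 129, 697]) open_box();
translate([452, 1079, 0]) stool();
translate([-636, 244, 0]) stool();
translate([1540, 244, 0]) stool();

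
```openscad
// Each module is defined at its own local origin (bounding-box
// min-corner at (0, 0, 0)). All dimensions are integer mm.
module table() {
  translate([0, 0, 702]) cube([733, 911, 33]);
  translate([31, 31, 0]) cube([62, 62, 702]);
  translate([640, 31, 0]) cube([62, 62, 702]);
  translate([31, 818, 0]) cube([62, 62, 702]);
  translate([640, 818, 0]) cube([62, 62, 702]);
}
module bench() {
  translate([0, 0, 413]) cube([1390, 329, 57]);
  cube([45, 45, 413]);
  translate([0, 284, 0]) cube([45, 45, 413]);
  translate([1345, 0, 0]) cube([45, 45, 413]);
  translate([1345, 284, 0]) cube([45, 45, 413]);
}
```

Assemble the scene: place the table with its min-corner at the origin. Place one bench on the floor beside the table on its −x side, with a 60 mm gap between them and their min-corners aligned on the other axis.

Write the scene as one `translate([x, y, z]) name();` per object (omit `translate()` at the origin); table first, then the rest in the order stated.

table();
translate([-1450, 0, 0]) bench();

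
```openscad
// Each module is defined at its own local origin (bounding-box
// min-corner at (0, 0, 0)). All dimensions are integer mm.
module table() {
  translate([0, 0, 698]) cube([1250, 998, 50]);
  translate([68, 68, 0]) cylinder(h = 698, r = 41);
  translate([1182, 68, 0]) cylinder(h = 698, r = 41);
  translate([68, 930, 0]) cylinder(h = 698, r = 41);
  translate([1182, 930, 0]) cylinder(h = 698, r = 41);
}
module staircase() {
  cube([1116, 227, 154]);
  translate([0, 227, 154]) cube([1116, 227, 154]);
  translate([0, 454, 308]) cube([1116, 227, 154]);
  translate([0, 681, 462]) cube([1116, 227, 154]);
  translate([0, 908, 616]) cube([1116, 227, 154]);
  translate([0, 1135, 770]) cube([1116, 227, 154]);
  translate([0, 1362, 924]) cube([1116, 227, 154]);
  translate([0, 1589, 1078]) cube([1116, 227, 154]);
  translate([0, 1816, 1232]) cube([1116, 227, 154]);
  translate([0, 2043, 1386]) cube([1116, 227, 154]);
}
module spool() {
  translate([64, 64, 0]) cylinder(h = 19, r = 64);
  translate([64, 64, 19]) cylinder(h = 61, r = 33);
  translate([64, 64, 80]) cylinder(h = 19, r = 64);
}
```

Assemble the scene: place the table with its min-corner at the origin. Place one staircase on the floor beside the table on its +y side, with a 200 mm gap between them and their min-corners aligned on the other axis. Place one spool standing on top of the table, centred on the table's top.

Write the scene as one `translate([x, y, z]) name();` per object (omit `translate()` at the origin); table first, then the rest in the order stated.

table();
translate([0, 1198, 0]) staircase();
translate([561, 435, 748]) spool();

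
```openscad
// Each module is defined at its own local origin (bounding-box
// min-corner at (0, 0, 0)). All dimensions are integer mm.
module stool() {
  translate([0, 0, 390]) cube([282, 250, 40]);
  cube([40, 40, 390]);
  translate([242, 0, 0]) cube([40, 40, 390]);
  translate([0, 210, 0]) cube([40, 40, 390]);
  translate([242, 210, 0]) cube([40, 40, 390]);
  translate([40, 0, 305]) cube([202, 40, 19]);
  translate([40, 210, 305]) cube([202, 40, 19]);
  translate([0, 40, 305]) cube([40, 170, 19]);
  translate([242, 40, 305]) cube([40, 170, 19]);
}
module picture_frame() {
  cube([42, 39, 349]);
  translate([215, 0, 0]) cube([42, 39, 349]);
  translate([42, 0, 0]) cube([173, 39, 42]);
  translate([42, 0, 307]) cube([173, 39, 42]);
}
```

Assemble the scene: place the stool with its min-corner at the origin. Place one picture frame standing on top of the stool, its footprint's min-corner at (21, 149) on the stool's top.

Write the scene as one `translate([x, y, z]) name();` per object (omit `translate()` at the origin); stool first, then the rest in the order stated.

stool();
translate([21, 149, 430]) picture_frame();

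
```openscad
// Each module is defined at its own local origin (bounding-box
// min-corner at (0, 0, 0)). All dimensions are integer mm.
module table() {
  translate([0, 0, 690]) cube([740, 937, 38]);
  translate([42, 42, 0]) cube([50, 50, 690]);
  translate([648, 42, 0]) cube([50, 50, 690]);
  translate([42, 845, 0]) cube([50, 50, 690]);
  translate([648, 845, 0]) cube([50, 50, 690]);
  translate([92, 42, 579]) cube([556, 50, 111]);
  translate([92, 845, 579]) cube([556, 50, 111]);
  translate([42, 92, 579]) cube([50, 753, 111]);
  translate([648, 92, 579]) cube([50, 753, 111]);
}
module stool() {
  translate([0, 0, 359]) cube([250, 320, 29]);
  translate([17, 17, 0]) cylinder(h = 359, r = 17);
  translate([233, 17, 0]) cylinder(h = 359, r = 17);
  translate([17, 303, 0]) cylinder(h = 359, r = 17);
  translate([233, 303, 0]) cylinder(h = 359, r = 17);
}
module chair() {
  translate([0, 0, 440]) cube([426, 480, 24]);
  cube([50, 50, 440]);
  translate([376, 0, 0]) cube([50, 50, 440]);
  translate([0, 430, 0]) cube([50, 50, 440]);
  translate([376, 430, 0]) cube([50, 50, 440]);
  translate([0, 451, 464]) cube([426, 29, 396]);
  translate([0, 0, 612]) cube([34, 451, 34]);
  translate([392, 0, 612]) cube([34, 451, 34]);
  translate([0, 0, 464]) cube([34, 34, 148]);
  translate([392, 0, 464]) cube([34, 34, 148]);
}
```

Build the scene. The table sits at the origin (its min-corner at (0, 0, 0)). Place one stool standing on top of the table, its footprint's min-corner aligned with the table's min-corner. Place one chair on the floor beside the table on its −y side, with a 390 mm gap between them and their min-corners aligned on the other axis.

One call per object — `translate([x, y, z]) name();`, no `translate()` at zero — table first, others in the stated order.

table();
translate([0, 0, 728]) stool();
translate([0, -870, 0]) chair();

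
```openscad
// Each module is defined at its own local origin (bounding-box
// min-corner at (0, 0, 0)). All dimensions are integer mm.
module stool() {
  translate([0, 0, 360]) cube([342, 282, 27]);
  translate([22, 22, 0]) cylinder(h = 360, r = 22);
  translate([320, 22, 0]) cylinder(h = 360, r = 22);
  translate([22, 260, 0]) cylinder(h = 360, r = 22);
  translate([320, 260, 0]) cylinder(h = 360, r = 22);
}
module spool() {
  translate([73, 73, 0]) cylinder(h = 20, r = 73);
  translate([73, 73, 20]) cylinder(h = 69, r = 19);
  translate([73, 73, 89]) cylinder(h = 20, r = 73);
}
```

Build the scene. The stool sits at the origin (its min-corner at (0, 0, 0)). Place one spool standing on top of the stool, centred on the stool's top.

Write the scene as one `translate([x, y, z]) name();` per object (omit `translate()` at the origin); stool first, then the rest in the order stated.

stool();
translate([98, 68, 387]) spool();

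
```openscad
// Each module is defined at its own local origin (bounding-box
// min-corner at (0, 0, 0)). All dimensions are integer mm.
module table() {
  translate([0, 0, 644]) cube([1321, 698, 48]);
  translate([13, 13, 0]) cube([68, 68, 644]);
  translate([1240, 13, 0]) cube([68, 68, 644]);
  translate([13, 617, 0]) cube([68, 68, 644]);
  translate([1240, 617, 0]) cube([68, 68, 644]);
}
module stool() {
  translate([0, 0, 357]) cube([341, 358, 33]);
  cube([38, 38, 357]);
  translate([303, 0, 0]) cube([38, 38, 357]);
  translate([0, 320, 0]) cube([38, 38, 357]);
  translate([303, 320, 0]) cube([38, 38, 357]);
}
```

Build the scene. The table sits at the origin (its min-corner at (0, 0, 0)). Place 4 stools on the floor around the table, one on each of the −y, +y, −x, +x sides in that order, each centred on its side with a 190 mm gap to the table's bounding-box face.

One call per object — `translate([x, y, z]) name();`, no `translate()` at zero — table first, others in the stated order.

table();
translate([490, -548, 0]) stool();
translate([490, 888, 0]) stool();
translate([-531, 170, 0]) stool();
translate([1511, 170, 0]) stool();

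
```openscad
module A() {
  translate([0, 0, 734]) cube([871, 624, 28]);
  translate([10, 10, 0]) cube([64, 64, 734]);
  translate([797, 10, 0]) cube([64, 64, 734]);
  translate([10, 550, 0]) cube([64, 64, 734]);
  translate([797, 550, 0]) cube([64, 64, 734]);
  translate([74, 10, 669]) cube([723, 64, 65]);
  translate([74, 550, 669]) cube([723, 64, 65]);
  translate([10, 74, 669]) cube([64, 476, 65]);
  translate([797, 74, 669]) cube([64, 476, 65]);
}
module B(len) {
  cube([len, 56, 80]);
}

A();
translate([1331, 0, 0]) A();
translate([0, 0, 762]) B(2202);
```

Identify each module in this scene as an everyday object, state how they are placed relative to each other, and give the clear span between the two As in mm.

A is a table. B is a beam. A beam spans the tops of two tables. The clear span between the two tables is 460 mm.

Second table starts at x = 1331; first ends at x = 871; clear span = 1331 − 871 = 460 mm.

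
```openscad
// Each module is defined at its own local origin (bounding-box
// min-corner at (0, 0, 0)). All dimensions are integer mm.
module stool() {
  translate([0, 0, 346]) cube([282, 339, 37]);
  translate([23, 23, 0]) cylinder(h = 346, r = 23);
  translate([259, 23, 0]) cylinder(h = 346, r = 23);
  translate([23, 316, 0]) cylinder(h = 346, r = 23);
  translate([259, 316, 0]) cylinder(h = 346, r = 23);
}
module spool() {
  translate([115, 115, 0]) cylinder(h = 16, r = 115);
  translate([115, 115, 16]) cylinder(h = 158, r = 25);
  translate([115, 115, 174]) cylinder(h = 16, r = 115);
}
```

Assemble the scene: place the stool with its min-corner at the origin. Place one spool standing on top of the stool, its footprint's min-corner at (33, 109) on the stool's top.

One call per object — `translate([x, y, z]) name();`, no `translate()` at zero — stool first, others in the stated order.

stool();
translate([33, 109, 383]) spool();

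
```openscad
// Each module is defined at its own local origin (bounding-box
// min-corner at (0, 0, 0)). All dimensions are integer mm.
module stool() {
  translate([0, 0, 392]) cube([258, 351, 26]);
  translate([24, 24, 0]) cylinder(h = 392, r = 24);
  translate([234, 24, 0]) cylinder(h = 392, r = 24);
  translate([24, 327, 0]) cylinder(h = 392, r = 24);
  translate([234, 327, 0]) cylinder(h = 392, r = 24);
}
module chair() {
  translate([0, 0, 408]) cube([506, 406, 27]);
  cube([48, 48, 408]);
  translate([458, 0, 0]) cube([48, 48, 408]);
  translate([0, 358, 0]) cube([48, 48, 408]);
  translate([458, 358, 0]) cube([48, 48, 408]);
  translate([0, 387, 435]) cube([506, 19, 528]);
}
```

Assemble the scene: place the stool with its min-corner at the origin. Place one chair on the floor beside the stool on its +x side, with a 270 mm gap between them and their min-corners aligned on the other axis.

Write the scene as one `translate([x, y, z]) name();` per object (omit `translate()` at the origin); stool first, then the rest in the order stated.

stool();
translate([528, 0, 0]) chair();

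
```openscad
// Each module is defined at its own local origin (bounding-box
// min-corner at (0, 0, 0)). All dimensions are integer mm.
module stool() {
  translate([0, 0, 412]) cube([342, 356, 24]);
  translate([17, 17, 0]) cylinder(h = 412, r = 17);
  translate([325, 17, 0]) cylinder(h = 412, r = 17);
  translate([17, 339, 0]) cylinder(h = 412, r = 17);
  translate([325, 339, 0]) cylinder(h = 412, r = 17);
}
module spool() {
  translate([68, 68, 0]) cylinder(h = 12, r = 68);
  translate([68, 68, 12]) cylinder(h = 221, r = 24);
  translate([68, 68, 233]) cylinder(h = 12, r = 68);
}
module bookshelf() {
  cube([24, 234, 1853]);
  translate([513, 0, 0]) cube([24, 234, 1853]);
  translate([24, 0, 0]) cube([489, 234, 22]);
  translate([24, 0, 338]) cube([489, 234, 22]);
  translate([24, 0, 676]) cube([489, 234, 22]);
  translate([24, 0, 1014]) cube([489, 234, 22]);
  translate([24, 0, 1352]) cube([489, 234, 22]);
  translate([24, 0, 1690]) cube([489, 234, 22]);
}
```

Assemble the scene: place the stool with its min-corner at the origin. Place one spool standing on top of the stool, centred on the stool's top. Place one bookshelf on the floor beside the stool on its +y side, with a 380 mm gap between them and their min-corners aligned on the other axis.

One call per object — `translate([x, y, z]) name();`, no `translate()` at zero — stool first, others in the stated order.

stool();
translate([103, 110, 436]) spool();
translate([0, 736, 0]) bookshelf();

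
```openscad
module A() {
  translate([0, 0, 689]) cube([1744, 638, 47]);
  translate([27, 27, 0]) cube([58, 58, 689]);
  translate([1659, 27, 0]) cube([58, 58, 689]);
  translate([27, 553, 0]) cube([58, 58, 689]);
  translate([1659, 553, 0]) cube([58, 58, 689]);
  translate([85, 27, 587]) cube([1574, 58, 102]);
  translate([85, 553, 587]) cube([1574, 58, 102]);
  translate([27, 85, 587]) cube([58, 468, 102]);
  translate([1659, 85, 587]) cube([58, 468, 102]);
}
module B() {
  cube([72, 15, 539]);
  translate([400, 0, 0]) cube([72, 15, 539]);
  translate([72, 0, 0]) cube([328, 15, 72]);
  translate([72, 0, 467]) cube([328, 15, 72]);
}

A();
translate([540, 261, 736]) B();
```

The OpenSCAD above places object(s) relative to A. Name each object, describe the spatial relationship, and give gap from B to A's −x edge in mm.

A is a table. B is a picture frame. The picture frame is on top of the table. The gap from the picture frame to the table's −x edge is 540 mm.

The picture frame's min-x is at 540; the table's min-x is 0; gap = 540 mm.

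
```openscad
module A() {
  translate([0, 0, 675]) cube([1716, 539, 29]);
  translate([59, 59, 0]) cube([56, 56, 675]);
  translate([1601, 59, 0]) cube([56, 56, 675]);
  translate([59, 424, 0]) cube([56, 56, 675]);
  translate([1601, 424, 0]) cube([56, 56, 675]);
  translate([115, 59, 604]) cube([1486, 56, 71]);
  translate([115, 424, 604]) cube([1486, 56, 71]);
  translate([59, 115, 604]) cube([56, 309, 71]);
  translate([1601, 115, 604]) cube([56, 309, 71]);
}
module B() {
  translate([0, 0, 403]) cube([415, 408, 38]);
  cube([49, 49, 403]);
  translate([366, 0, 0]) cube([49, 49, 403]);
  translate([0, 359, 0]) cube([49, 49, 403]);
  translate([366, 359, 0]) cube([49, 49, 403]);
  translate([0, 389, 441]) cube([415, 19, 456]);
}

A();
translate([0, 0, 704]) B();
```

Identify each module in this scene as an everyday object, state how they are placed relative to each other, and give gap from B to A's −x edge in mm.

The chair's min-x is at 0; the table's min-x is 0; gap = 0 mm.

A is a table. B is a chair. The chair is on top of the table. The gap from the chair to the table's −x edge is 0 mm.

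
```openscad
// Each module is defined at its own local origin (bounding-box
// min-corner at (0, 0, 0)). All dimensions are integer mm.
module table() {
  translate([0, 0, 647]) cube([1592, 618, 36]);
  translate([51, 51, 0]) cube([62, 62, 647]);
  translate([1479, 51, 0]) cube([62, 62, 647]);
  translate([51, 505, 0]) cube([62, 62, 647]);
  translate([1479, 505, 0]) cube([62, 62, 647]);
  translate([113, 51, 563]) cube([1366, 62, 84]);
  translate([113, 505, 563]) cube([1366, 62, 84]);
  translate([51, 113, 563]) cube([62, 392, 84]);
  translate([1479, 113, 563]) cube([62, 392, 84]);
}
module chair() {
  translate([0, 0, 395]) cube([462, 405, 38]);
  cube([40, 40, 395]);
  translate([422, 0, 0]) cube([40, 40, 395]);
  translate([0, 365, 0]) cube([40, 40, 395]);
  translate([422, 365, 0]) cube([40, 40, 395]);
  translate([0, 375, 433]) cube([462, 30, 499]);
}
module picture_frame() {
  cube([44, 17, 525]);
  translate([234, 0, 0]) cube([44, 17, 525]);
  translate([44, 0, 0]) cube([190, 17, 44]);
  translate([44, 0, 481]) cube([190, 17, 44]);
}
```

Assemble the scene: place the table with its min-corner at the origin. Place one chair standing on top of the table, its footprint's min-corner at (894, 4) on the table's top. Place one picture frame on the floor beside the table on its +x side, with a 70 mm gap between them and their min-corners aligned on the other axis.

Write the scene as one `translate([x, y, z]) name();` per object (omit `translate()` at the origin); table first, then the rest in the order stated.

table();
translate([894, 4, 683]) chair();
translate([1662, 0, 0]) picture_frame();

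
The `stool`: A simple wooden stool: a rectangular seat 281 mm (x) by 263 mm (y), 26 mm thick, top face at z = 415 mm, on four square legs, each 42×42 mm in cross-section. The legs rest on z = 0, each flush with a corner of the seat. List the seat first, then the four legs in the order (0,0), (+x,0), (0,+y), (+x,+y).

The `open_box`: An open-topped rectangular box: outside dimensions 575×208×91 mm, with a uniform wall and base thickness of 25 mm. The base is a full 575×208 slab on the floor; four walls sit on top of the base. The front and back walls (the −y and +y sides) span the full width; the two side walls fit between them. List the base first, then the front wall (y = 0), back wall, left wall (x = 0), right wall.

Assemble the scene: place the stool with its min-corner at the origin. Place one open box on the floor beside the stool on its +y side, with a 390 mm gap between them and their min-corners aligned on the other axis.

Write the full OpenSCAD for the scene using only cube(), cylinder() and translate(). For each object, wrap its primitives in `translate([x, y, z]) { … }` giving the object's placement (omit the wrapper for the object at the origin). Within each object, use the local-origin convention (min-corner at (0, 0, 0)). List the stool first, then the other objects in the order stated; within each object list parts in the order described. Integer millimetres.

translate([0, 0, 389]) cube([281, 263, 26]);
cube([42, 42, 389]);
translate([239, 0, 0]) cube([42, 42, 389]);
translate([0, 221, 0]) cube([42, 42, 389]);
translate([239, 221, 0]) cube([42, 42, 389]);
translate([0, 653, 0]) {
  cube([575, 208, 25]);
  translate([0, 0, 25]) cube([575, 25, 66]);
  translate([0, 183, 25]) cube([575, 25, 66]);
  translate([0, 25, 25]) cube([25, 158, 66]);
  translate([550, 25, 25]) cube([25, 158, 66]);
}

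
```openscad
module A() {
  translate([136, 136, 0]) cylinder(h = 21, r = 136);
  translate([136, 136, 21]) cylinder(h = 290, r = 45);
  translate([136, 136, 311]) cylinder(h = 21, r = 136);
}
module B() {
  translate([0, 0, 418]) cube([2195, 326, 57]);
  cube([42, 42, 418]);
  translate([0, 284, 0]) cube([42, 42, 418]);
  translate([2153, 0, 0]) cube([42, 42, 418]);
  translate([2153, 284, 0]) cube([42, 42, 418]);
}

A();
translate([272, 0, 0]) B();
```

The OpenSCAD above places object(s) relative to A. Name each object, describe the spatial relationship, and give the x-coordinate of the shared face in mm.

A is a spool. B is a bench. The bench is against the spool's +x side, with their −y faces flush. The x-coordinate of the shared face is 272 mm.

The spool's +x face and the bench's −x face are both at x = 272 mm.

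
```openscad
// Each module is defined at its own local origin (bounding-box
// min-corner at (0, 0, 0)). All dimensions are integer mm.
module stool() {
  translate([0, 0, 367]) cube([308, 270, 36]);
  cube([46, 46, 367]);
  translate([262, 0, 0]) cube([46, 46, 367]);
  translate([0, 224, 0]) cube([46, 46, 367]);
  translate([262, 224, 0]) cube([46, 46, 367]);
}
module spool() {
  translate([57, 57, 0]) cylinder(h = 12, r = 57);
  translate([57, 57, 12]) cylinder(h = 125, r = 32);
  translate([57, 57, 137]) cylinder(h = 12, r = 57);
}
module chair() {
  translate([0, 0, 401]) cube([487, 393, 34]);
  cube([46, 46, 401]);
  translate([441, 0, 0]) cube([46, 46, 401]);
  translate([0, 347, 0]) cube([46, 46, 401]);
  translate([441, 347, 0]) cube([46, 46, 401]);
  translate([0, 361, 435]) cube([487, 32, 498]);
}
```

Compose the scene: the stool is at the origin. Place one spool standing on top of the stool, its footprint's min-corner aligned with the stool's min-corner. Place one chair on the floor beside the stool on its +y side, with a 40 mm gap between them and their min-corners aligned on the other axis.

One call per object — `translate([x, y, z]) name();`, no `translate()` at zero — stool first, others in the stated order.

stool();
translate([0, 0, 403]) spool();
translate([0, 310, 0]) chair();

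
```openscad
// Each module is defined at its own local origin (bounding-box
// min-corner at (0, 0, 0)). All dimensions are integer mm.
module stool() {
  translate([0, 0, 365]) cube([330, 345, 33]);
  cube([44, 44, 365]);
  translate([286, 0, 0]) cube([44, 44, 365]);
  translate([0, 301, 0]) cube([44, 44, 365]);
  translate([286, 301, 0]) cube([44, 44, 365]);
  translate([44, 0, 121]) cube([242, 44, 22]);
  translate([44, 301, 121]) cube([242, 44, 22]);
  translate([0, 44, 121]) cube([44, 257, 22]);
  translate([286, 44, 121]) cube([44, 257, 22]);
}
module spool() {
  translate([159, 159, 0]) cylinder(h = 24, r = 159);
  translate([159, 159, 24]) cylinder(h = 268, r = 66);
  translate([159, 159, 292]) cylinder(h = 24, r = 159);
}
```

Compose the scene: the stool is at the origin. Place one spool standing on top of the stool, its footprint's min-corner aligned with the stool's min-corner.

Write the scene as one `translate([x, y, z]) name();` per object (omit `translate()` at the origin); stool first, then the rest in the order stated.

stool();
translate([0, 0, 398]) spool();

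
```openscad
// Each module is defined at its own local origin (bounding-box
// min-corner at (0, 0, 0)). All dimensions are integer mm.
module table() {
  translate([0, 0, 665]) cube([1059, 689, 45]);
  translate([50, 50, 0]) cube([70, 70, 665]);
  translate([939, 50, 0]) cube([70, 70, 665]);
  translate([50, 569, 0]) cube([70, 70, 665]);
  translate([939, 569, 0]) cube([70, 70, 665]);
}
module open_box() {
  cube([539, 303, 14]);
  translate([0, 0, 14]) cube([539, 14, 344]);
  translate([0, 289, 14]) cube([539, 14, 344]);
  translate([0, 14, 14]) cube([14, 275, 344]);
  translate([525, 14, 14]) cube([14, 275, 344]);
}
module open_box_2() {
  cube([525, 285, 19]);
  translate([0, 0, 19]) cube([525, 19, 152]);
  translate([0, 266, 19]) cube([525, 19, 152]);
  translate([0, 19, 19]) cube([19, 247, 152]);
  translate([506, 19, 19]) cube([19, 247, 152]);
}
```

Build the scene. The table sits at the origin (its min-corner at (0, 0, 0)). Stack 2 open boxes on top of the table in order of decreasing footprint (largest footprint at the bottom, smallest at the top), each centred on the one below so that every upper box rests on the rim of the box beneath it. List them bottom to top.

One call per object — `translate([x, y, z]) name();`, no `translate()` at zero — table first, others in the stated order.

table();
translate([260, 193, 710]) open_box();
translate([267, 202, 1068]) open_box_2();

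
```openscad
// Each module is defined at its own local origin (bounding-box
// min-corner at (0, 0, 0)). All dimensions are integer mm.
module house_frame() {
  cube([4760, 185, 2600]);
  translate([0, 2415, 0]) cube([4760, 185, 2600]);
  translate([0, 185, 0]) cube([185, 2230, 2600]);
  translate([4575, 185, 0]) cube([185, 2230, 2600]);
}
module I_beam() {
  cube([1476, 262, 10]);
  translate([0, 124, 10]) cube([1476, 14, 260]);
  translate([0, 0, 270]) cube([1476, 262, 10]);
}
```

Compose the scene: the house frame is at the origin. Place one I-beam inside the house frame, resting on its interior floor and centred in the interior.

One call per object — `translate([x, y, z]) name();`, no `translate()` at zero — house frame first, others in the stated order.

house_frame();
translate([1642, 1169, 0]) I_beam();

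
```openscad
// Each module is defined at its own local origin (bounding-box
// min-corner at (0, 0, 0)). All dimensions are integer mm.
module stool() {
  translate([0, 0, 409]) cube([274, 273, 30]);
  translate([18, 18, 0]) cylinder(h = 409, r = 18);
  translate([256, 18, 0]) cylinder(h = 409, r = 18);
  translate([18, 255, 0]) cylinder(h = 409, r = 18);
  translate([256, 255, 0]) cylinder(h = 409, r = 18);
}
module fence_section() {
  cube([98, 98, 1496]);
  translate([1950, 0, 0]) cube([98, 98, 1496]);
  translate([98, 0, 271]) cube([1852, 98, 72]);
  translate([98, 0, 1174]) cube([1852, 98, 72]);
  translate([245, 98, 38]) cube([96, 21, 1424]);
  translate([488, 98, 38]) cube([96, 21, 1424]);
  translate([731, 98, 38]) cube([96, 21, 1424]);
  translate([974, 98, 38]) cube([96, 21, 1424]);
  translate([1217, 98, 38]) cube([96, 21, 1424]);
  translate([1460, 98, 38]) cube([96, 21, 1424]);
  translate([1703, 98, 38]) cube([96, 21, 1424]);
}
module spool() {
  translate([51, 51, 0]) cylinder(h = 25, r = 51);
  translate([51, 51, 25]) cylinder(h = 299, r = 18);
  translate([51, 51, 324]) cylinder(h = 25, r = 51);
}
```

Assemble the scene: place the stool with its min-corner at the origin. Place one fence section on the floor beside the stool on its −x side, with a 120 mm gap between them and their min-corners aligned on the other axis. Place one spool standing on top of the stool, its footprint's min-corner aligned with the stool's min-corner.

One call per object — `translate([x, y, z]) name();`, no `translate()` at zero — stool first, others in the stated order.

stool();
translate([-2168, 0, 0]) fence_section();
translate([0, 0, 439]) spool();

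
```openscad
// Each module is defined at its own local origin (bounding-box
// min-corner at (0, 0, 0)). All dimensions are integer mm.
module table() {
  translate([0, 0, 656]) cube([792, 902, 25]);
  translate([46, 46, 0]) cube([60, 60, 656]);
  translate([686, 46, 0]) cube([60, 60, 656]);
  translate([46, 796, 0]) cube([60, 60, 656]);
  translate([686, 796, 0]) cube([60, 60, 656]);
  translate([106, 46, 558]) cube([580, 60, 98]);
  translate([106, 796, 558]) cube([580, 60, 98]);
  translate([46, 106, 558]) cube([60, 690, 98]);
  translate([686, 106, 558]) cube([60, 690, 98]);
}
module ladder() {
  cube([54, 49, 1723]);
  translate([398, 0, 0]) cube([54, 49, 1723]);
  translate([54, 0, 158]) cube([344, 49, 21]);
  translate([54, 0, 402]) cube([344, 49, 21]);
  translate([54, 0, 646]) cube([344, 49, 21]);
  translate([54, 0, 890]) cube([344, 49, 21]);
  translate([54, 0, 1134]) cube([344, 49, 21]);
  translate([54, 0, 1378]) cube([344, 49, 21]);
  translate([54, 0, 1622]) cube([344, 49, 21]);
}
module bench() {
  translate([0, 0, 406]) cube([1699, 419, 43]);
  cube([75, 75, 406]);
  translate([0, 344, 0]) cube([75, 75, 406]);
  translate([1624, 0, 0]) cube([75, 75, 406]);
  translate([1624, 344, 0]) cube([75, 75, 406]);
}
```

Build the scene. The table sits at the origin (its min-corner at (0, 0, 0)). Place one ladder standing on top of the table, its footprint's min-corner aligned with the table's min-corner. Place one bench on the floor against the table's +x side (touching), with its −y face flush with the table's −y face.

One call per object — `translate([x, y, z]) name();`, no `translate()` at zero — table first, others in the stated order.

table();
translate([0, 0, 681]) ladder();
translate([792, 0, 0]) bench();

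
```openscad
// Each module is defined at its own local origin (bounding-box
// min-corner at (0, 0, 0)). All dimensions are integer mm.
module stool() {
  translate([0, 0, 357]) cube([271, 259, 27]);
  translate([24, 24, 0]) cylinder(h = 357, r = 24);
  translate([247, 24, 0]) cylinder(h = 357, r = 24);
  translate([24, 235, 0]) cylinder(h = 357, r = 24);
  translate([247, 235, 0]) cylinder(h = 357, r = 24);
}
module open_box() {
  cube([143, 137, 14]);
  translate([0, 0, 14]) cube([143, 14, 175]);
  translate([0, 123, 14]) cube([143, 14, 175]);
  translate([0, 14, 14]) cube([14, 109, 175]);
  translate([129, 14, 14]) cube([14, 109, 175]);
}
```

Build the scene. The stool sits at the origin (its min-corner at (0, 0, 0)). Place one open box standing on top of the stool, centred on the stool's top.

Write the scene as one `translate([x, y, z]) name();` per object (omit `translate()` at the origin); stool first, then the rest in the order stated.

stool();
translate([64, 61, 384]) open_box();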